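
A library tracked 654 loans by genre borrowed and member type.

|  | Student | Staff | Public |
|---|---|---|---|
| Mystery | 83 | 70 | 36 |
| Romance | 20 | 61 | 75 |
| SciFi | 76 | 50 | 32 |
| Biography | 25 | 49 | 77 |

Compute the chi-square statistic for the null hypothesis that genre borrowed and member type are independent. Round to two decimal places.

Row totals: 189, 156, 158, 151. Column totals: 204, 230, 220. Grand total N = 654.
Expected counts (row total × column total / N):
  Mystery, Student: 189×204/654 = 58.9541
  Mystery, Staff: 189×230/654 = 66.4679
  Mystery, Public: 189×220/654 = 63.5780
  Romance, Student: 156×204/654 = 48.6606
  Romance, Staff: 156×230/654 = 54.8624
  Romance, Public: 156×220/654 = 52.4771
  SciFi, Student: 158×204/654 = 49.2844
  SciFi, Staff: 158×230/654 = 55.5657
  SciFi, Public: 158×220/654 = 53.1498
  Biography, Student: 151×204/654 = 47.1009
  Biography, Staff: 151×230/654 = 53.1040
  Biography, Public: 151×220/654 = 50.7951
Contributions (O − E)²/E:
  (83 − 58.9541)²/58.9541 = 9.8077
  (70 − 66.4679)²/66.4679 = 0.1877
  (36 − 63.5780)²/63.5780 = 11.9624
  (20 − 48.6606)²/48.6606 = 16.8808
  (61 − 54.8624)²/54.8624 = 0.6866
  (75 − 52.4771)²/52.4771 = 9.6667
  (76 − 49.2844)²/49.2844 = 14.4817
  (50 − 55.5657)²/55.5657 = 0.5575
  (32 − 53.1498)²/53.1498 = 8.4161
  (25 − 47.1009)²/47.1009 = 10.3703
  (49 − 53.1040)²/53.1040 = 0.3172
  (77 − 50.7951)²/50.7951 = 13.5190
χ² = 9.8077 + 0.1877 + 11.9624 + 16.8808 + 0.6866 + 9.6667 + 14.4817 + 0.5575 + 8.4161 + 10.3703 + 0.3172 + 13.5190 = 96.85

96.85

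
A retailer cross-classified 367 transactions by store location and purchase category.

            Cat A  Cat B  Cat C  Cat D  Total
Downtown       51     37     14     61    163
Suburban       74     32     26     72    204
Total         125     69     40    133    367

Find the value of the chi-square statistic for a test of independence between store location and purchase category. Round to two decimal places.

Grand total N = 367.
Expected counts (row total × column total / N):
  Downtown, Cat A: 163×125/367 = 55.518
  Downtown, Cat B: 163×69/367 = 30.646
  Downtown, Cat C: 163×40/367 = 17.766
  Downtown, Cat D: 163×133/367 = 59.071
  Suburban, Cat A: 204×125/367 = 69.482
  Suburban, Cat B: 204×69/367 = 38.354
  Suburban, Cat C: 204×40/367 = 22.234
  Suburban, Cat D: 204×133/367 = 73.929
Contributions (O − E)²/E:
  (51 − 55.518)²/55.518 = 0.3677
  (37 − 30.646)²/30.646 = 1.3174
  (14 − 17.766)²/17.766 = 0.7983
  (61 − 59.071)²/59.071 = 0.0630
  (74 − 69.482)²/69.482 = 0.2938
  (32 − 38.354)²/38.354 = 1.0526
  (26 − 22.234)²/22.234 = 0.6379
  (72 − 73.929)²/73.929 = 0.0503
χ² = 0.3677 + 1.3174 + 0.7983 + 0.0630 + 0.2938 + 1.0526 + 0.6379 + 0.0503 = 4.58

4.58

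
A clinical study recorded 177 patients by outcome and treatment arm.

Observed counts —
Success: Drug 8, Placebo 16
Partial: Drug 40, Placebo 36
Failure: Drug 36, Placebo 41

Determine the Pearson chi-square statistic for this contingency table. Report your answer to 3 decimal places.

2.751

Row totals: 24, 76, 77. Column totals: 84, 93. Grand total N = 177.
Expected counts (row total × column total / N):
  Success, Drug: 24×84/177 = 11.3898
  Success, Placebo: 24×93/177 = 12.6102
  Partial, Drug: 76×84/177 = 36.0678
  Partial, Placebo: 76×93/177 = 39.9322
  Failure, Drug: 77×84/177 = 36.5424
  Failure, Placebo: 77×93/177 = 40.4576
Contributions (O − E)²/E:
  (8 − 11.3898)²/11.3898 = 1.0089
  (16 − 12.6102)²/12.6102 = 0.9112
  (40 − 36.0678)²/36.0678 = 0.4287
  (36 − 39.9322)²/39.9322 = 0.3872
  (36 − 36.5424)²/36.5424 = 0.0081
  (41 − 40.4576)²/40.4576 = 0.0073
χ² = 1.0089 + 0.9112 + 0.4287 + 0.3872 + 0.0081 + 0.0073 = 2.751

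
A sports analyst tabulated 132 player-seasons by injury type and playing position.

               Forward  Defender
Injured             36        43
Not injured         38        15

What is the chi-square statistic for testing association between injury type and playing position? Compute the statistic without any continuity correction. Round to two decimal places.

Row totals: 79, 53. Column totals: 74, 58. Grand total N = 132.
Expected counts (row total × column total / N):
  Injured, Forward: 79×74/132 = 44.288
  Injured, Defender: 79×58/132 = 34.712
  Not injured, Forward: 53×74/132 = 29.712
  Not injured, Defender: 53×58/132 = 23.288
Contributions (O − E)²/E:
  (36 − 44.288)²/44.288 = 1.5510
  (43 − 34.712)²/34.712 = 1.9789
  (38 − 29.712)²/29.712 = 2.3119
  (15 − 23.288)²/23.288 = 2.9496
χ² = 1.5510 + 1.9789 + 2.3119 + 2.9496 = 8.79

8.79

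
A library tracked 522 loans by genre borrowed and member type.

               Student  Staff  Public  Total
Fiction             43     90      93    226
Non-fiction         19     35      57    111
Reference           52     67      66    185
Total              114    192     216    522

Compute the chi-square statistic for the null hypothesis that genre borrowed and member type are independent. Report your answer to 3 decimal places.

Grand total N = 522.
Expected counts (row total × column total / N):
  Fiction, Student: 226×114/522 = 49.3563
  Fiction, Staff: 226×192/522 = 83.1264
  Fiction, Public: 226×216/522 = 93.5172
  Non-fiction, Student: 111×114/522 = 24.2414
  Non-fiction, Staff: 111×192/522 = 40.8276
  Non-fiction, Public: 111×216/522 = 45.9310
  Reference, Student: 185×114/522 = 40.4023
  Reference, Staff: 185×192/522 = 68.0460
  Reference, Public: 185×216/522 = 76.5517
Contributions (O − E)²/E:
  (43 − 49.3563)²/49.3563 = 0.8186
  (90 − 83.1264)²/83.1264 = 0.5684
  (93 − 93.5172)²/93.5172 = 0.0029
  (19 − 24.2414)²/24.2414 = 1.1333
  (35 − 40.8276)²/40.8276 = 0.8318
  (57 − 45.9310)²/45.9310 = 2.6675
  (52 − 40.4023)²/40.4023 = 3.3292
  (67 − 68.0460)²/68.0460 = 0.0161
  (66 − 76.5517)²/76.5517 = 1.4544
χ² = 0.8186 + 0.5684 + 0.0029 + 1.1333 + 0.8318 + 2.6675 + 3.3292 + 0.0161 + 1.4544 = 10.822

10.822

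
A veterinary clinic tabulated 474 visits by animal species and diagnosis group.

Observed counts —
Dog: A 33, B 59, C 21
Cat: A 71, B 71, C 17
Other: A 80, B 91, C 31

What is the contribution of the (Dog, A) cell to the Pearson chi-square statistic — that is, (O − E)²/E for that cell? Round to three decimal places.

Row total (Dog) = 113; column total (A) = 184; N = 474.
Expected count E = 113 × 184 / 474 = 43.8650.
Contribution = (O − E)²/E = (33 − 43.8650)² / 43.8650 = 2.691.

2.691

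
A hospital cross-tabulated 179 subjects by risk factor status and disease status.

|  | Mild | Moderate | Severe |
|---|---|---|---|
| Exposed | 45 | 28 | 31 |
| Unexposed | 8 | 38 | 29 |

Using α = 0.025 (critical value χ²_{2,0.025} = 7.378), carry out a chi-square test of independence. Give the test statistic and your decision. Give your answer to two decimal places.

Row totals: 104, 75. Column totals: 53, 66, 60. Grand total N = 179.
Expected counts (row total × column total / N):
  Exposed, Mild: 104×53/179 = 30.793
  Exposed, Moderate: 104×66/179 = 38.346
  Exposed, Severe: 104×60/179 = 34.860
  Unexposed, Mild: 75×53/179 = 22.207
  Unexposed, Moderate: 75×66/179 = 27.654
  Unexposed, Severe: 75×60/179 = 25.140
Contributions (O − E)²/E:
  (45 − 30.793)²/30.793 = 6.5547
  (28 − 38.346)²/38.346 = 2.7914
  (31 − 34.860)²/34.860 = 0.4274
  (8 − 22.207)²/22.207 = 9.0890
  (38 − 27.654)²/27.654 = 3.8707
  (29 − 25.140)²/25.140 = 0.5927
χ² = 6.5547 + 2.7914 + 0.4274 + 9.0890 + 3.8707 + 0.5927 = 23.33
df = (2−1)(3−1) = 2. Since 23.33 > 7.378, reject the null hypothesis of independence at α = 0.025.

23.33; reject H₀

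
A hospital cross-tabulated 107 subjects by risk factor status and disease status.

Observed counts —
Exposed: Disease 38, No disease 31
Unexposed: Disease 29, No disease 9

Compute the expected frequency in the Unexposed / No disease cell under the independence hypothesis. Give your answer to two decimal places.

14.21

Row total (Unexposed) = 38; column total (No disease) = 40; grand total N = 107.
Expected count = (row total × column total) / N = 38 × 40 / 107 = 14.21.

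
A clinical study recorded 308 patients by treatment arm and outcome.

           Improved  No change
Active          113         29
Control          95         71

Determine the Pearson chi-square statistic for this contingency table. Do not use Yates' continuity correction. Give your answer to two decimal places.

Row totals: 142, 166. Column totals: 208, 100. Grand total N = 308.
Expected counts (row total × column total / N):
  Active, Improved: 142×208/308 = 95.896
  Active, No change: 142×100/308 = 46.104
  Control, Improved: 166×208/308 = 112.104
  Control, No change: 166×100/308 = 53.896
Contributions (O − E)²/E:
  (113 − 95.896)²/95.896 = 3.0507
  (29 − 46.104)²/46.104 = 6.3454
  (95 − 112.104)²/112.104 = 2.6096
  (71 − 53.896)²/53.896 = 5.4280
χ² = 3.0507 + 6.3454 + 2.6096 + 5.4280 = 17.43

17.43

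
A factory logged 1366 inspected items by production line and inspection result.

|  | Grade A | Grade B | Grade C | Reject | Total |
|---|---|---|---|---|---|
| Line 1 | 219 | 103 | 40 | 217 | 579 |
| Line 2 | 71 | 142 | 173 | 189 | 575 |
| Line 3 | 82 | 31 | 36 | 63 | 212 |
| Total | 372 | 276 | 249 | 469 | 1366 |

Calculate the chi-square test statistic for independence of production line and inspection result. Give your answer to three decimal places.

180.095

Grand total N = 1366.
Expected counts (row total × column total / N):
  Line 1, Grade A: 579×372/1366 = 157.67789
  Line 1, Grade B: 579×276/1366 = 116.98682
  Line 1, Grade C: 579×249/1366 = 105.54246
  Line 1, Reject: 579×469/1366 = 198.79283
  Line 2, Grade A: 575×372/1366 = 156.58858
  Line 2, Grade B: 575×276/1366 = 116.17862
  Line 2, Grade C: 575×249/1366 = 104.81332
  Line 2, Reject: 575×469/1366 = 197.41947
  Line 3, Grade A: 212×372/1366 = 57.73353
  Line 3, Grade B: 212×276/1366 = 42.83455
  Line 3, Grade C: 212×249/1366 = 38.64422
  Line 3, Reject: 212×469/1366 = 72.78770
Contributions (O − E)²/E:
  (219 − 157.67789)²/157.67789 = 23.8486
  (103 − 116.98682)²/116.98682 = 1.6722
  (40 − 105.54246)²/105.54246 = 40.7022
  (217 − 198.79283)²/198.79283 = 1.6676
  (71 − 156.58858)²/156.58858 = 46.7812
  (142 − 116.17862)²/116.17862 = 5.7390
  (173 − 104.81332)²/104.81332 = 44.3591
  (189 − 197.41947)²/197.41947 = 0.3591
  (82 − 57.73353)²/57.73353 = 10.1996
  (31 − 42.83455)²/42.83455 = 3.2697
  (36 − 38.64422)²/38.64422 = 0.1809
  (63 − 72.78770)²/72.78770 = 1.3161
χ² = 23.8486 + 1.6722 + 40.7022 + 1.6676 + 46.7812 + 5.7390 + 44.3591 + 0.3591 + 10.1996 + 3.2697 + 0.1809 + 1.3161 = 180.095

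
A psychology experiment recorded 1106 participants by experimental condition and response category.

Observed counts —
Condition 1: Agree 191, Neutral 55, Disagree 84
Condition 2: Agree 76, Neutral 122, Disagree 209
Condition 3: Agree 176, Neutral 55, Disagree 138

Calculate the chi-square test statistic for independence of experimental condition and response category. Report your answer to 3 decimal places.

Row totals: 330, 407, 369. Column totals: 443, 232, 431. Grand total N = 1106.
Expected counts (row total × column total / N):
  Condition 1, Agree: 330×443/1106 = 132.1790
  Condition 1, Neutral: 330×232/1106 = 69.2224
  Condition 1, Disagree: 330×431/1106 = 128.5986
  Condition 2, Agree: 407×443/1106 = 163.0208
  Condition 2, Neutral: 407×232/1106 = 85.3743
  Condition 2, Disagree: 407×431/1106 = 158.6049
  Condition 3, Agree: 369×443/1106 = 147.8002
  Condition 3, Neutral: 369×232/1106 = 77.4033
  Condition 3, Disagree: 369×431/1106 = 143.7966
Contributions (O − E)²/E:
  (191 − 132.1790)²/132.1790 = 26.1759
  (55 − 69.2224)²/69.2224 = 2.9221
  (84 − 128.5986)²/128.5986 = 15.4670
  (76 − 163.0208)²/163.0208 = 46.4519
  (122 − 85.3743)²/85.3743 = 15.7125
  (209 − 158.6049)²/158.6049 = 16.0125
  (176 − 147.8002)²/147.8002 = 5.3804
  (55 − 77.4033)²/77.4033 = 6.4843
  (138 − 143.7966)²/143.7966 = 0.2337
χ² = 26.1759 + 2.9221 + 15.4670 + 46.4519 + 15.7125 + 16.0125 + 5.3804 + 6.4843 + 0.2337 = 134.840

134.840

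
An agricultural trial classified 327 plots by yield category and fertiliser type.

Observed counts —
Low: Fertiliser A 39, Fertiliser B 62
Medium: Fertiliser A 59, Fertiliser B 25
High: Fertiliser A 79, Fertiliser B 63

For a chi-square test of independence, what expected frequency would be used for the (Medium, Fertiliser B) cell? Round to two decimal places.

38.53

Row total (Medium) = 84; column total (Fertiliser B) = 150; grand total N = 327.
Expected count = (row total × column total) / N = 84 × 150 / 327 = 38.53.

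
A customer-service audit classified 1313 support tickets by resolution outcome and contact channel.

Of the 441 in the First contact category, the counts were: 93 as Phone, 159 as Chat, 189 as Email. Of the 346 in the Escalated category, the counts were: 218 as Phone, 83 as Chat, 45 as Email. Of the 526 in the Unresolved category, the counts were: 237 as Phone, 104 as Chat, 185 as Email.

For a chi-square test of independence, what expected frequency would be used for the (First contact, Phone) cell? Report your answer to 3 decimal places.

184.058

Row total (First contact) = 441; column total (Phone) = 548; grand total N = 1313.
Expected count = (row total × column total) / N = 441 × 548 / 1313 = 184.058.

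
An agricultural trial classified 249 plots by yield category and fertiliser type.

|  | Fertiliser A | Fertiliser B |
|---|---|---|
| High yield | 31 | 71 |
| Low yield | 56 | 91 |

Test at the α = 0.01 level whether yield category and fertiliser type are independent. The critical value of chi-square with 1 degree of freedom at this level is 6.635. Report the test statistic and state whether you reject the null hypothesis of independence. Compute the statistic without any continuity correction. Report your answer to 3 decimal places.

Row totals: 102, 147. Column totals: 87, 162. Grand total N = 249.
Expected counts (row total × column total / N):
  High yield, Fertiliser A: 102×87/249 = 35.6386
  High yield, Fertiliser B: 102×162/249 = 66.3614
  Low yield, Fertiliser A: 147×87/249 = 51.3614
  Low yield, Fertiliser B: 147×162/249 = 95.6386
Contributions (O − E)²/E:
  (31 − 35.6386)²/35.6386 = 0.6037
  (71 − 66.3614)²/66.3614 = 0.3242
  (56 − 51.3614)²/51.3614 = 0.4189
  (91 − 95.6386)²/95.6386 = 0.2250
χ² = 0.6037 + 0.3242 + 0.4189 + 0.2250 = 1.572
df = (2−1)(2−1) = 1. Since 1.572 < 6.635, fail to reject the null hypothesis of independence at α = 0.01.

1.572; fail to reject H₀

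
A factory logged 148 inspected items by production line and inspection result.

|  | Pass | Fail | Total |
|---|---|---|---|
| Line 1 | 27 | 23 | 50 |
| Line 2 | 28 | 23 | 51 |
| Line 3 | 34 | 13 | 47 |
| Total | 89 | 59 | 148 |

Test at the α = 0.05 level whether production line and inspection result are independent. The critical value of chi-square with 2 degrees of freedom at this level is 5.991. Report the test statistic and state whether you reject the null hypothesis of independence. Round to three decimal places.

Grand total N = 148.
Expected counts (row total × column total / N):
  Line 1, Pass: 50×89/148 = 30.0676
  Line 1, Fail: 50×59/148 = 19.9324
  Line 2, Pass: 51×89/148 = 30.6689
  Line 2, Fail: 51×59/148 = 20.3311
  Line 3, Pass: 47×89/148 = 28.2635
  Line 3, Fail: 47×59/148 = 18.7365
Contributions (O − E)²/E:
  (27 − 30.0676)²/30.0676 = 0.3130
  (23 − 19.9324)²/19.9324 = 0.4721
  (28 − 30.6689)²/30.6689 = 0.2323
  (23 − 20.3311)²/20.3311 = 0.3504
  (34 − 28.2635)²/28.2635 = 1.1643
  (13 − 18.7365)²/18.7365 = 1.7563
χ² = 0.3130 + 0.4721 + 0.2323 + 0.3504 + 1.1643 + 1.7563 = 4.288
df = (3−1)(2−1) = 2. Since 4.288 < 5.991, fail to reject the null hypothesis of independence at α = 0.05.

4.288; fail to reject H₀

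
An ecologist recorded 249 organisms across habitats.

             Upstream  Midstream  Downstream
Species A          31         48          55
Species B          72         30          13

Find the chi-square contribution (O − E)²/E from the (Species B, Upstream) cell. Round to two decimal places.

12.55

Row total (Species B) = 115; column total (Upstream) = 103; N = 249.
Expected count E = 115 × 103 / 249 = 47.570.
Contribution = (O − E)²/E = (72 − 47.570)² / 47.570 = 12.55.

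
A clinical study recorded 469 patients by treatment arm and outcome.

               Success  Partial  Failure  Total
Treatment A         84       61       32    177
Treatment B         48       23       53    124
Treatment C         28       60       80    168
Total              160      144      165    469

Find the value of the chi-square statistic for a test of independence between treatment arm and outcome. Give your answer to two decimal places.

57.27

Grand total N = 469.
Expected counts (row total × column total / N):
  Treatment A, Success: 177×160/469 = 60.384
  Treatment A, Partial: 177×144/469 = 54.345
  Treatment A, Failure: 177×165/469 = 62.271
  Treatment B, Success: 124×160/469 = 42.303
  Treatment B, Partial: 124×144/469 = 38.072
  Treatment B, Failure: 124×165/469 = 43.625
  Treatment C, Success: 168×160/469 = 57.313
  Treatment C, Partial: 168×144/469 = 51.582
  Treatment C, Failure: 168×165/469 = 59.104
Contributions (O − E)²/E:
  (84 − 60.384)²/60.384 = 9.2361
  (61 − 54.345)²/54.345 = 0.8150
  (32 − 62.271)²/62.271 = 14.7153
  (48 − 42.303)²/42.303 = 0.7672
  (23 − 38.072)²/38.072 = 5.9667
  (53 − 43.625)²/43.625 = 2.0147
  (28 − 57.313)²/57.313 = 14.9923
  (60 − 51.582)²/51.582 = 1.3738
  (80 − 59.104)²/59.104 = 7.3877
χ² = 9.2361 + 0.8150 + 14.7153 + 0.7672 + 5.9667 + 2.0147 + 14.9923 + 1.3738 + 7.3877 = 57.27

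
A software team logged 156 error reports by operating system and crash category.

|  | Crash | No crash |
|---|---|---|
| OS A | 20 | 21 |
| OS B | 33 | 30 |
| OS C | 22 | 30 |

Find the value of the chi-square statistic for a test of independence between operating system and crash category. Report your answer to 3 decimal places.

Row totals: 41, 63, 52. Column totals: 75, 81. Grand total N = 156.
Expected counts (row total × column total / N):
  OS A, Crash: 41×75/156 = 19.7115
  OS A, No crash: 41×81/156 = 21.2885
  OS B, Crash: 63×75/156 = 30.2885
  OS B, No crash: 63×81/156 = 32.7115
  OS C, Crash: 52×75/156 = 25.0000
  OS C, No crash: 52×81/156 = 27.0000
Contributions (O − E)²/E:
  (20 − 19.7115)²/19.7115 = 0.0042
  (21 − 21.2885)²/21.2885 = 0.0039
  (33 − 30.2885)²/30.2885 = 0.2427
  (30 − 32.7115)²/32.7115 = 0.2248
  (22 − 25.0000)²/25.0000 = 0.3600
  (30 − 27.0000)²/27.0000 = 0.3333
χ² = 0.0042 + 0.0039 + 0.2427 + 0.2248 + 0.3600 + 0.3333 = 1.169

1.169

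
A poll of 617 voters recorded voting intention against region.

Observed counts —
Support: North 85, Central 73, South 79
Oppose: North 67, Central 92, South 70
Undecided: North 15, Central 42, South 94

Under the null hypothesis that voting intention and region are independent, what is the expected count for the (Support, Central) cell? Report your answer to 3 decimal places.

79.512

Row total (Support) = 237; column total (Central) = 207; grand total N = 617.
Expected count = (row total × column total) / N = 237 × 207 / 617 = 79.512.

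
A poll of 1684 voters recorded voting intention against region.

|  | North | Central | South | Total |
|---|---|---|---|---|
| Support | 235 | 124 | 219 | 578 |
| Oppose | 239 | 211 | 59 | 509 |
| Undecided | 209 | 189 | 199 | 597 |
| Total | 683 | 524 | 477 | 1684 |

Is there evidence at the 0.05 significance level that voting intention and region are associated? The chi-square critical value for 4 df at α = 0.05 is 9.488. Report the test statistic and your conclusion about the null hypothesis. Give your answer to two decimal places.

118.82; reject H₀

Grand total N = 1684.
Expected counts (row total × column total / N):
  Support, North: 578×683/1684 = 234.4264
  Support, Central: 578×524/1684 = 179.8527
  Support, South: 578×477/1684 = 163.7209
  Oppose, North: 509×683/1684 = 206.4412
  Oppose, Central: 509×524/1684 = 158.3824
  Oppose, South: 509×477/1684 = 144.1764
  Undecided, North: 597×683/1684 = 242.1324
  Undecided, Central: 597×524/1684 = 185.7648
  Undecided, South: 597×477/1684 = 169.1027
Contributions (O − E)²/E:
  (235 − 234.4264)²/234.4264 = 0.0014
  (124 − 179.8527)²/179.8527 = 17.3449
  (219 − 163.7209)²/163.7209 = 18.6646
  (239 − 206.4412)²/206.4412 = 5.1350
  (211 − 158.3824)²/158.3824 = 17.4806
  (59 − 144.1764)²/144.1764 = 50.3204
  (209 − 242.1324)²/242.1324 = 4.5337
  (189 − 185.7648)²/185.7648 = 0.0563
  (199 − 169.1027)²/169.1027 = 5.2858
χ² = 0.0014 + 17.3449 + 18.6646 + 5.1350 + 17.4806 + 50.3204 + 4.5337 + 0.0563 + 5.2858 = 118.82
df = (3−1)(3−1) = 4. Since 118.82 > 9.488, reject the null hypothesis of independence at α = 0.05.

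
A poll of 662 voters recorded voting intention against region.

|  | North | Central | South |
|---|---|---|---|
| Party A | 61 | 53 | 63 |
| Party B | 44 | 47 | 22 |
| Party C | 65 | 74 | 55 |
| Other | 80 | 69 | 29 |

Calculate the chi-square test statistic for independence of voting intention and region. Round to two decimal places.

22.37

Row totals: 177, 113, 194, 178. Column totals: 250, 243, 169. Grand total N = 662.
Expected counts (row total × column total / N):
  Party A, North: 177×250/662 = 66.843
  Party A, Central: 177×243/662 = 64.971
  Party A, South: 177×169/662 = 45.186
  Party B, North: 113×250/662 = 42.674
  Party B, Central: 113×243/662 = 41.479
  Party B, South: 113×169/662 = 28.847
  Party C, North: 194×250/662 = 73.263
  Party C, Central: 194×243/662 = 71.211
  Party C, South: 194×169/662 = 49.526
  Other, North: 178×250/662 = 67.221
  Other, Central: 178×243/662 = 65.338
  Other, South: 178×169/662 = 45.441
Contributions (O − E)²/E:
  (61 − 66.843)²/66.843 = 0.5108
  (53 − 64.971)²/64.971 = 2.2057
  (63 − 45.186)²/45.186 = 7.0229
  (44 − 42.674)²/42.674 = 0.0412
  (47 − 41.479)²/41.479 = 0.7349
  (22 − 28.847)²/28.847 = 1.6252
  (65 − 73.263)²/73.263 = 0.9319
  (74 − 71.211)²/71.211 = 0.1092
  (55 − 49.526)²/49.526 = 0.6050
  (80 − 67.221)²/67.221 = 2.4293
  (69 − 65.338)²/65.338 = 0.2052
  (29 − 45.441)²/45.441 = 5.9485
χ² = 0.5108 + 2.2057 + 7.0229 + 0.0412 + 0.7349 + 1.6252 + 0.9319 + 0.1092 + 0.6050 + 2.4293 + 0.2052 + 5.9485 = 22.37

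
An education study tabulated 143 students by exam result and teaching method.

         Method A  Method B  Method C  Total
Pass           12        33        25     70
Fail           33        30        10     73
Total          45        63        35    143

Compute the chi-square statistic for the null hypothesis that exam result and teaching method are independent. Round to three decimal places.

16.316

Grand total N = 143.
Expected counts (row total × column total / N):
  Pass, Method A: 70×45/143 = 22.0280
  Pass, Method B: 70×63/143 = 30.8392
  Pass, Method C: 70×35/143 = 17.1329
  Fail, Method A: 73×45/143 = 22.9720
  Fail, Method B: 73×63/143 = 32.1608
  Fail, Method C: 73×35/143 = 17.8671
Contributions (O − E)²/E:
  (12 − 22.0280)²/22.0280 = 4.5651
  (33 − 30.8392)²/30.8392 = 0.1514
  (25 − 17.1329)²/17.1329 = 3.6124
  (33 − 22.9720)²/22.9720 = 4.3775
  (30 − 32.1608)²/32.1608 = 0.1452
  (10 − 17.8671)²/17.8671 = 3.4640
χ² = 4.5651 + 0.1514 + 3.6124 + 4.3775 + 0.1452 + 3.4640 = 16.316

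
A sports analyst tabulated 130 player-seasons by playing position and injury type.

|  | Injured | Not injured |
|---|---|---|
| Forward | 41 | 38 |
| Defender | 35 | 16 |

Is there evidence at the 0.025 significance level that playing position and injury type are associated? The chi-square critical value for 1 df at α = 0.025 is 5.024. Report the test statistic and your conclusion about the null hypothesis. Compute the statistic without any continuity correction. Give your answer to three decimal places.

3.572; fail to reject H₀

Row totals: 79, 51. Column totals: 76, 54. Grand total N = 130.
Expected counts (row total × column total / N):
  Forward, Injured: 79×76/130 = 46.1846
  Forward, Not injured: 79×54/130 = 32.8154
  Defender, Injured: 51×76/130 = 29.8154
  Defender, Not injured: 51×54/130 = 21.1846
Contributions (O − E)²/E:
  (41 − 46.1846)²/46.1846 = 0.5820
  (38 − 32.8154)²/32.8154 = 0.8191
  (35 − 29.8154)²/29.8154 = 0.9016
  (16 − 21.1846)²/21.1846 = 1.2688
χ² = 0.5820 + 0.8191 + 0.9016 + 1.2688 = 3.572
df = (2−1)(2−1) = 1. Since 3.572 < 5.024, fail to reject the null hypothesis of independence at α = 0.025.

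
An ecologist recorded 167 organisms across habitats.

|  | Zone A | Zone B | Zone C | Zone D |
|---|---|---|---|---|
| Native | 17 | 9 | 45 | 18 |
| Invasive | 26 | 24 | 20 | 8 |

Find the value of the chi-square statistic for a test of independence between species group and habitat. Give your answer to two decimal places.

Row totals: 89, 78. Column totals: 43, 33, 65, 26. Grand total N = 167.
Expected counts (row total × column total / N):
  Native, Zone A: 89×43/167 = 22.916
  Native, Zone B: 89×33/167 = 17.587
  Native, Zone C: 89×65/167 = 34.641
  Native, Zone D: 89×26/167 = 13.856
  Invasive, Zone A: 78×43/167 = 20.084
  Invasive, Zone B: 78×33/167 = 15.413
  Invasive, Zone C: 78×65/167 = 30.359
  Invasive, Zone D: 78×26/167 = 12.144
Contributions (O − E)²/E:
  (17 − 22.916)²/22.916 = 1.5273
  (9 − 17.587)²/17.587 = 4.1927
  (45 − 34.641)²/34.641 = 3.0977
  (18 − 13.856)²/13.856 = 1.2394
  (26 − 20.084)²/20.084 = 1.7426
  (24 − 15.413)²/15.413 = 4.7841
  (20 − 30.359)²/30.359 = 3.5347
  (8 − 12.144)²/12.144 = 1.4141
χ² = 1.5273 + 4.1927 + 3.0977 + 1.2394 + 1.7426 + 4.7841 + 3.5347 + 1.4141 = 21.53

21.53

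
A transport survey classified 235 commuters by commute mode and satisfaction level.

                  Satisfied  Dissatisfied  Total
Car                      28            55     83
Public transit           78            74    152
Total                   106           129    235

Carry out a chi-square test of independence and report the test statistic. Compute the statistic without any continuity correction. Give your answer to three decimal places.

Grand total N = 235.
Expected counts (row total × column total / N):
  Car, Satisfied: 83×106/235 = 37.4383
  Car, Dissatisfied: 83×129/235 = 45.5617
  Public transit, Satisfied: 152×106/235 = 68.5617
  Public transit, Dissatisfied: 152×129/235 = 83.4383
Contributions (O − E)²/E:
  (28 − 37.4383)²/37.4383 = 2.3794
  (55 − 45.5617)²/45.5617 = 1.9552
  (78 − 68.5617)²/68.5617 = 1.2993
  (74 − 83.4383)²/83.4383 = 1.0676
χ² = 2.3794 + 1.9552 + 1.2993 + 1.0676 = 6.702

6.702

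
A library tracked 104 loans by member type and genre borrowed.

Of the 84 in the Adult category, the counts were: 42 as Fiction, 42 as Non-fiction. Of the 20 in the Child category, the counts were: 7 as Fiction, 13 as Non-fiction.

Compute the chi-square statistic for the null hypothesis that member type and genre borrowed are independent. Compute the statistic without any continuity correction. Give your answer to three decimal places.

Row totals: 84, 20. Column totals: 49, 55. Grand total N = 104.
Expected counts (row total × column total / N):
  Adult, Fiction: 84×49/104 = 39.5769
  Adult, Non-fiction: 84×55/104 = 44.4231
  Child, Fiction: 20×49/104 = 9.4231
  Child, Non-fiction: 20×55/104 = 10.5769
Contributions (O − E)²/E:
  (42 − 39.5769)²/39.5769 = 0.1484
  (42 − 44.4231)²/44.4231 = 0.1322
  (7 − 9.4231)²/9.4231 = 0.6231
  (13 − 10.5769)²/10.5769 = 0.5551
χ² = 0.1484 + 0.1322 + 0.6231 + 0.5551 = 1.459

1.459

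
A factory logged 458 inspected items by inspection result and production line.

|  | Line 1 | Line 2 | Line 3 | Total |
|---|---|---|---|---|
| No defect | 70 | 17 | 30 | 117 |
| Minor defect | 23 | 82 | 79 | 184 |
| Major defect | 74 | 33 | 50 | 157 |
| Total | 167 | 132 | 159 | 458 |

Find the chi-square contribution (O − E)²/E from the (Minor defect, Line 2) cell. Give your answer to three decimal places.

15.825

Row total (Minor defect) = 184; column total (Line 2) = 132; N = 458.
Expected count E = 184 × 132 / 458 = 53.0306.
Contribution = (O − E)²/E = (82 − 53.0306)² / 53.0306 = 15.825.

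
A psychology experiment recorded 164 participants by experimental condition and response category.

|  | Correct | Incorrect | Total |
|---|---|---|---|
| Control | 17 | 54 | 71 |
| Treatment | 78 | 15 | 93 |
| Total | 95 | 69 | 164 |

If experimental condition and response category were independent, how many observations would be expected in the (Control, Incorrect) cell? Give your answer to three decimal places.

Row total (Control) = 71; column total (Incorrect) = 69; grand total N = 164.
Expected count = (row total × column total) / N = 71 × 69 / 164 = 29.872.

29.872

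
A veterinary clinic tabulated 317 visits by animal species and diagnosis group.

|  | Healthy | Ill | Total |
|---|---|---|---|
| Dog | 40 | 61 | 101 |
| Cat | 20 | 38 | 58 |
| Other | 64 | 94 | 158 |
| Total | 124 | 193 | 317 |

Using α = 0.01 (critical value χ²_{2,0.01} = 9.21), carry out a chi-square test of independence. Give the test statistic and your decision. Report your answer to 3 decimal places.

0.661; fail to reject H₀

Grand total N = 317.
Expected counts (row total × column total / N):
  Dog, Healthy: 101×124/317 = 39.5079
  Dog, Ill: 101×193/317 = 61.4921
  Cat, Healthy: 58×124/317 = 22.6877
  Cat, Ill: 58×193/317 = 35.3123
  Other, Healthy: 158×124/317 = 61.8044
  Other, Ill: 158×193/317 = 96.1956
Contributions (O − E)²/E:
  (40 − 39.5079)²/39.5079 = 0.0061
  (61 − 61.4921)²/61.4921 = 0.0039
  (20 − 22.6877)²/22.6877 = 0.3184
  (38 − 35.3123)²/35.3123 = 0.2046
  (64 − 61.8044)²/61.8044 = 0.0780
  (94 − 96.1956)²/96.1956 = 0.0501
χ² = 0.0061 + 0.0039 + 0.3184 + 0.2046 + 0.0780 + 0.0501 = 0.661
df = (3−1)(2−1) = 2. Since 0.661 < 9.21, fail to reject the null hypothesis of independence at α = 0.01.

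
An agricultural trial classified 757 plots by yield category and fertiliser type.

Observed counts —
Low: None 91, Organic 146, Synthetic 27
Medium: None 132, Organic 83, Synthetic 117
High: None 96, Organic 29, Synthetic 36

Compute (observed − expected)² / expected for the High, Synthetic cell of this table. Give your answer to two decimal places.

0.14

Row total (High) = 161; column total (Synthetic) = 180; N = 757.
Expected count E = 161 × 180 / 757 = 38.283.
Contribution = (O − E)²/E = (36 − 38.283)² / 38.283 = 0.14.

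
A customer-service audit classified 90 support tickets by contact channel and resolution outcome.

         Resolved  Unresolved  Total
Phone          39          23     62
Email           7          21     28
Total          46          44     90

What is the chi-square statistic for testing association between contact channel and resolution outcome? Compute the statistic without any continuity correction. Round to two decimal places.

Grand total N = 90.
Expected counts (row total × column total / N):
  Phone, Resolved: 62×46/90 = 31.6889
  Phone, Unresolved: 62×44/90 = 30.3111
  Email, Resolved: 28×46/90 = 14.3111
  Email, Unresolved: 28×44/90 = 13.6889
Contributions (O − E)²/E:
  (39 − 31.6889)²/31.6889 = 1.6868
  (23 − 30.3111)²/30.3111 = 1.7635
  (7 − 14.3111)²/14.3111 = 3.7350
  (21 − 13.6889)²/13.6889 = 3.9048
χ² = 1.6868 + 1.7635 + 3.7350 + 3.9048 = 11.09

11.09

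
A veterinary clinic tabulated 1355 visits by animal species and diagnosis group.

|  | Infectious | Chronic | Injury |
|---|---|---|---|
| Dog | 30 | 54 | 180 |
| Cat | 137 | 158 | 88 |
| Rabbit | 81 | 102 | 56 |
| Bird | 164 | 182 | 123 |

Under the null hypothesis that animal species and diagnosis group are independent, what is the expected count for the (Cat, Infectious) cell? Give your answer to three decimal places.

Row total (Cat) = 383; column total (Infectious) = 412; grand total N = 1355.
Expected count = (row total × column total) / N = 383 × 412 / 1355 = 116.455.

116.455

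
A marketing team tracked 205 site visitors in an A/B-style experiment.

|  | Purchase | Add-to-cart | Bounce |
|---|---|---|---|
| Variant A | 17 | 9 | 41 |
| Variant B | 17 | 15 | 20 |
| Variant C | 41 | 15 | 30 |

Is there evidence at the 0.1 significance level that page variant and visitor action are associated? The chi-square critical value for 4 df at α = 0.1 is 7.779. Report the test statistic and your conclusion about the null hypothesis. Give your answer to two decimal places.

Row totals: 67, 52, 86. Column totals: 75, 39, 91. Grand total N = 205.
Expected counts (row total × column total / N):
  Variant A, Purchase: 67×75/205 = 24.512
  Variant A, Add-to-cart: 67×39/205 = 12.746
  Variant A, Bounce: 67×91/205 = 29.741
  Variant B, Purchase: 52×75/205 = 19.024
  Variant B, Add-to-cart: 52×39/205 = 9.893
  Variant B, Bounce: 52×91/205 = 23.083
  Variant C, Purchase: 86×75/205 = 31.463
  Variant C, Add-to-cart: 86×39/205 = 16.361
  Variant C, Bounce: 86×91/205 = 38.176
Contributions (O − E)²/E:
  (17 − 24.512)²/24.512 = 2.3021
  (9 − 12.746)²/12.746 = 1.1009
  (41 − 29.741)²/29.741 = 4.2623
  (17 − 19.024)²/19.024 = 0.2153
  (15 − 9.893)²/9.893 = 2.6364
  (20 − 23.083)²/23.083 = 0.4118
  (41 − 31.463)²/31.463 = 2.8908
  (15 − 16.361)²/16.361 = 0.1132
  (30 − 38.176)²/38.176 = 1.7510
χ² = 2.3021 + 1.1009 + 4.2623 + 0.2153 + 2.6364 + 0.4118 + 2.8908 + 0.1132 + 1.7510 = 15.68
df = (3−1)(3−1) = 4. Since 15.68 > 7.779, reject the null hypothesis of independence at α = 0.1.

15.68; reject H₀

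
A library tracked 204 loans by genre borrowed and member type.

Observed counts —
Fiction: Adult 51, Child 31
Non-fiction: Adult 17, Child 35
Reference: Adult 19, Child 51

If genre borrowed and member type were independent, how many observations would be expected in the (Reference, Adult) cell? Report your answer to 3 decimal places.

29.853

Row total (Reference) = 70; column total (Adult) = 87; grand total N = 204.
Expected count = (row total × column total) / N = 70 × 87 / 204 = 29.853.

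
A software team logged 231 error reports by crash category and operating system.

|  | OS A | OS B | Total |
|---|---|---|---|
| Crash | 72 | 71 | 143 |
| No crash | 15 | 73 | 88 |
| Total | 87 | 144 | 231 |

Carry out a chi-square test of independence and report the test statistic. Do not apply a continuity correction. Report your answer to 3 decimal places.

25.736

Grand total N = 231.
Expected counts (row total × column total / N):
  Crash, OS A: 143×87/231 = 53.85714
  Crash, OS B: 143×144/231 = 89.14286
  No crash, OS A: 88×87/231 = 33.14286
  No crash, OS B: 88×144/231 = 54.85714
Contributions (O − E)²/E:
  (72 − 53.85714)²/53.85714 = 6.1118
  (71 − 89.14286)²/89.14286 = 3.6925
  (15 − 33.14286)²/33.14286 = 9.9317
  (73 − 54.85714)²/54.85714 = 6.0004
χ² = 6.1118 + 3.6925 + 9.9317 + 6.0004 = 25.736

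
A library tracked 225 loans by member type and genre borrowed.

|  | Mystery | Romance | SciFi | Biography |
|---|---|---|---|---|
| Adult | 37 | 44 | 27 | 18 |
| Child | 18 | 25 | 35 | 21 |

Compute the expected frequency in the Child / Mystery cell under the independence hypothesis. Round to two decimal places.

Row total (Child) = 99; column total (Mystery) = 55; grand total N = 225.
Expected count = (row total × column total) / N = 99 × 55 / 225 = 24.20.

24.20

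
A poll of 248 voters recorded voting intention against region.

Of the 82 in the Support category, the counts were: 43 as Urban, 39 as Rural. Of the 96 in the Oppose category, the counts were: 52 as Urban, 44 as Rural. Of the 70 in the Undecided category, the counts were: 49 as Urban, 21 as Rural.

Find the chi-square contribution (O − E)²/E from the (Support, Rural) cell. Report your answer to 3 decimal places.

0.619

Row total (Support) = 82; column total (Rural) = 104; N = 248.
Expected count E = 82 × 104 / 248 = 34.3871.
Contribution = (O − E)²/E = (39 − 34.3871)² / 34.3871 = 0.619.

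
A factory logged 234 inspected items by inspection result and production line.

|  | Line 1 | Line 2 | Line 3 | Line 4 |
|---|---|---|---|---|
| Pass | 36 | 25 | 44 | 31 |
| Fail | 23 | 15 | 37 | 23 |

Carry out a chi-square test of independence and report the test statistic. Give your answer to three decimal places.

Row totals: 136, 98. Column totals: 59, 40, 81, 54. Grand total N = 234.
Expected counts (row total × column total / N):
  Pass, Line 1: 136×59/234 = 34.2906
  Pass, Line 2: 136×40/234 = 23.2479
  Pass, Line 3: 136×81/234 = 47.0769
  Pass, Line 4: 136×54/234 = 31.3846
  Fail, Line 1: 98×59/234 = 24.7094
  Fail, Line 2: 98×40/234 = 16.7521
  Fail, Line 3: 98×81/234 = 33.9231
  Fail, Line 4: 98×54/234 = 22.6154
Contributions (O − E)²/E:
  (36 − 34.2906)²/34.2906 = 0.0852
  (25 − 23.2479)²/23.2479 = 0.1320
  (44 − 47.0769)²/47.0769 = 0.2011
  (31 − 31.3846)²/31.3846 = 0.0047
  (23 − 24.7094)²/24.7094 = 0.1183
  (15 − 16.7521)²/16.7521 = 0.1833
  (37 − 33.9231)²/33.9231 = 0.2791
  (23 − 22.6154)²/22.6154 = 0.0065
χ² = 0.0852 + 0.1320 + 0.2011 + 0.0047 + 0.1183 + 0.1833 + 0.2791 + 0.0065 = 1.010

1.010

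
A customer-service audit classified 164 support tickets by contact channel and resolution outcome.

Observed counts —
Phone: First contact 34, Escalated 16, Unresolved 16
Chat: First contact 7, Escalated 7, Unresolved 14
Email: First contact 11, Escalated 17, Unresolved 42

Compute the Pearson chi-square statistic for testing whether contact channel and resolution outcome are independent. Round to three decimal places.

Row totals: 66, 28, 70. Column totals: 52, 40, 72. Grand total N = 164.
Expected counts (row total × column total / N):
  Phone, First contact: 66×52/164 = 20.9268
  Phone, Escalated: 66×40/164 = 16.0976
  Phone, Unresolved: 66×72/164 = 28.9756
  Chat, First contact: 28×52/164 = 8.8780
  Chat, Escalated: 28×40/164 = 6.8293
  Chat, Unresolved: 28×72/164 = 12.2927
  Email, First contact: 70×52/164 = 22.1951
  Email, Escalated: 70×40/164 = 17.0732
  Email, Unresolved: 70×72/164 = 30.7317
Contributions (O − E)²/E:
  (34 − 20.9268)²/20.9268 = 8.1670
  (16 − 16.0976)²/16.0976 = 0.0006
  (16 − 28.9756)²/28.9756 = 5.8106
  (7 − 8.8780)²/8.8780 = 0.3973
  (7 − 6.8293)²/6.8293 = 0.0043
  (14 − 12.2927)²/12.2927 = 0.2371
  (11 − 22.1951)²/22.1951 = 5.6468
  (17 − 17.0732)²/17.0732 = 0.0003
  (42 − 30.7317)²/30.7317 = 4.1317
χ² = 8.1670 + 0.0006 + 5.8106 + 0.3973 + 0.0043 + 0.2371 + 5.6468 + 0.0003 + 4.1317 = 24.396

24.396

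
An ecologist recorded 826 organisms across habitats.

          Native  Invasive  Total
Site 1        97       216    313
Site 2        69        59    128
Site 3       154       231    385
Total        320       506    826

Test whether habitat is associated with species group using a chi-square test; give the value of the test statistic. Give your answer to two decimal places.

20.58

Grand total N = 826.
Expected counts (row total × column total / N):
  Site 1, Native: 313×320/826 = 121.259
  Site 1, Invasive: 313×506/826 = 191.741
  Site 2, Native: 128×320/826 = 49.588
  Site 2, Invasive: 128×506/826 = 78.412
  Site 3, Native: 385×320/826 = 149.153
  Site 3, Invasive: 385×506/826 = 235.847
Contributions (O − E)²/E:
  (97 − 121.259)²/121.259 = 4.8532
  (216 − 191.741)²/191.741 = 3.0692
  (69 − 49.588)²/49.588 = 7.5991
  (59 − 78.412)²/78.412 = 4.8057
  (154 − 149.153)²/149.153 = 0.1575
  (231 − 235.847)²/235.847 = 0.0996
χ² = 4.8532 + 3.0692 + 7.5991 + 4.8057 + 0.1575 + 0.0996 = 20.58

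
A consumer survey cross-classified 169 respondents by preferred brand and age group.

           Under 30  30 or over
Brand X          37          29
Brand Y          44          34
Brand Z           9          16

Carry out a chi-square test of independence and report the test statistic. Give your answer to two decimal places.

Row totals: 66, 78, 25. Column totals: 90, 79. Grand total N = 169.
Expected counts (row total × column total / N):
  Brand X, Under 30: 66×90/169 = 35.148
  Brand X, 30 or over: 66×79/169 = 30.852
  Brand Y, Under 30: 78×90/169 = 41.538
  Brand Y, 30 or over: 78×79/169 = 36.462
  Brand Z, Under 30: 25×90/169 = 13.314
  Brand Z, 30 or over: 25×79/169 = 11.686
Contributions (O − E)²/E:
  (37 − 35.148)²/35.148 = 0.0976
  (29 − 30.852)²/30.852 = 0.1112
  (44 − 41.538)²/41.538 = 0.1459
  (34 − 36.462)²/36.462 = 0.1662
  (9 − 13.314)²/13.314 = 1.3978
  (16 − 11.686)²/11.686 = 1.5926
χ² = 0.0976 + 0.1112 + 0.1459 + 0.1662 + 1.3978 + 1.5926 = 3.51

3.51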